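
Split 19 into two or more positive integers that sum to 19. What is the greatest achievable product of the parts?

Fill f[k] for k=2..19: at each k try every first piece i and multiply by the better of (k−i) uncut or f[k−i].
f[2] = 1*max(1,0) = 1*1 = 1
f[3] = max(1*2, 2*1) = 2
f[4] = max(1*3, 2*2, 3*1) = 4
f[5] = max(1*4, 2*3, 3*2, 4*1) = 6
f[6] = max(1*6, 2*4, 3*3, 4*2, 5*1) = 9
f[7] = max(1*9, 2*6, 3*4, 4*3, 5*2, 6*1) = 12
f[8] = max(1*12, 2*9, 3*6, …, 6*2, 7*1) = 18
f[9] = max(1*18, 2*12, 3*9, …, 7*2, 8*1) = 27
f[10] = max(1*27, 2*18, 3*12, …, 8*2, 9*1) = 36
f[11] = max(1*36, 2*27, 3*18, …, 9*2, 10*1) = 54
f[12] = max(1*54, 2*36, 3*27, …, 10*2, 11*1) = 81
f[13] = max(1*81, 2*54, 3*36, …, 11*2, 12*1) = 108
f[14] = max(1*108, 2*81, 3*54, …, 12*2, 13*1) = 162
f[15] = max(1*162, 2*108, 3*81, …, 13*2, 14*1) = 243
f[16] = max(1*243, 2*162, 3*108, …, 14*2, 15*1) = 324
f[17] = max(1*324, 2*243, 3*162, …, 15*2, 16*1) = 486
f[18] = max(1*486, 2*324, 3*243, …, 16*2, 17*1) = 729
f[19] = max(1*729, 2*486, 3*324, …, 17*2, 18*1) = 972
One optimal split: 3 + 3 + 3 + 3 + 3 + 2 + 2; product 3*3*3*3*3*2*2 = 972.

972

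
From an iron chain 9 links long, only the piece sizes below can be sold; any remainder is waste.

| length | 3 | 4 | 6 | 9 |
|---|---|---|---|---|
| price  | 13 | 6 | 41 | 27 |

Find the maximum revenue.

Build f[k] bottom-up: f[k] = max over allowed piece i of (p[i] + f[k−i]).
f[1] = 0
f[2] = 0
f[3] = 13
f[4] = max(13+0, 6+0) = 13
f[5] = max(13+0, 6+0) = 13
f[6] = max(13+13, 6+0, 41+0) = 41
f[7] = max(13+13, 6+13, 41+0) = 41
f[8] = max(13+13, 6+13, 41+0) = 41
f[9] = max(13+41, 6+13, 41+13, 27+0) = 54
One optimal cutting: 6 + 3 → $54.

54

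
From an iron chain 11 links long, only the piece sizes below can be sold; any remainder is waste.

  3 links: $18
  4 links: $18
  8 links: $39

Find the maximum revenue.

Consider every possible first cut. f[k] is the best of p[i]+f[k−i] over all sellable i≤k.
f[1] = 0
f[2] = 0
f[3] = 18
f[4] = max(18+0, 18+0) = 18
f[5] = max(18+0, 18+0) = 18
f[6] = max(18+18, 18+0) = 36
f[7] = max(18+18, 18+18) = 36
f[8] = max(18+18, 18+18, 39+0) = 39
f[9] = max(18+36, 18+18, 39+0) = 54
f[10] = max(18+36, 18+36, 39+0) = 54
f[11] = max(18+39, 18+36, 39+18) = 57
One optimal cutting: 8 + 3 → $57.

57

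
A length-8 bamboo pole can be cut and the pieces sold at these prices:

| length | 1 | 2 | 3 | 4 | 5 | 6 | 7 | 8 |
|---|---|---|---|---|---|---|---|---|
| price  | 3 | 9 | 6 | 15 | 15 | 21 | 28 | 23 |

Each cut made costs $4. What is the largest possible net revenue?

27

Consider every possible first cut. v[k] is the best of p[i]+v[k−i] over all sellable i≤k, charging 4 whenever i<k.
v[1] = 3
v[2] = max(3+3-4, 9+0) = 9
v[3] = max(3+9-4, 9+3-4, 6+0) = 8
v[4] = max(3+8-4, 9+9-4, 6+3-4, 15+0) = 15
v[5] = max(3+15-4, 9+8-4, 6+9-4, 15+3-4, 15+0) = 15
v[6] = max(3+15-4, 9+15-4, 6+8-4, 15+9-4, 15+3-4, 21+0) = 21
v[7] = max(3+21-4, 9+15-4, 6+15-4, …, 21+3-4, 28+0) = 28
v[8] = max(3+28-4, 9+21-4, 6+15-4, …, 28+3-4, 23+0) = 27
One optimal plan: pieces 7 + 1 (1 cut) → $31 − $4 = $27.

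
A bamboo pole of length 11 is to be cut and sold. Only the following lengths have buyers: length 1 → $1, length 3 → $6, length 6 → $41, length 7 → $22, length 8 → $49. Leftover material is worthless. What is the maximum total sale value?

55

Build r[k] bottom-up: r[k] = max over allowed piece i of (p[i] + r[k−i]).
r[1] = 1
r[2] = 2  (first piece 1, then r[1]=1)
r[3] = 6
r[4] = 7  (first piece 1, then r[3]=6)
r[5] = 8  (first piece 1, then r[4]=7)
r[6] = 41
r[7] = 42  (first piece 1, then r[6]=41)
r[8] = 49
r[9] = 50  (first piece 1, then r[8]=49)
r[10] = 51  (first piece 1, then r[9]=50)
r[11] = 55  (first piece 3, then r[8]=49)
One optimal cutting: 8 + 3 → $55.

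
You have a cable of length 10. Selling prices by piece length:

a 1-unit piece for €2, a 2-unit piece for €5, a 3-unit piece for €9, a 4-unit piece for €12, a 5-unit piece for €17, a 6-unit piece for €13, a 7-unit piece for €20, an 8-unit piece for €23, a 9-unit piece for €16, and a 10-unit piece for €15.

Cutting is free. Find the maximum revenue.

34

Consider every possible first cut. best[k] is the best of p[i]+best[k−i] over all sellable i≤k.
best[1] = 2
best[2] = max(2+2, 5+0) = 5
best[3] = max(2+5, 5+2, 9+0) = 9
best[4] = max(2+9, 5+5, 9+2, 12+0) = 12
best[5] = max(2+12, 5+9, 9+5, 12+2, 17+0) = 17
best[6] = max(2+17, 5+12, 9+9, 12+5, 17+2, 13+0) = 19
best[7] = max(2+19, 5+17, 9+12, …, 13+2, 20+0) = 22
best[8] = max(2+22, 5+19, 9+17, …, 20+2, 23+0) = 26
best[9] = max(2+26, 5+22, 9+19, …, 23+2, 16+0) = 29
best[10] = max(2+29, 5+26, 9+22, …, 16+2, 15+0) = 34
One optimal cutting: 5 + 5 → €17 + €17 = €34.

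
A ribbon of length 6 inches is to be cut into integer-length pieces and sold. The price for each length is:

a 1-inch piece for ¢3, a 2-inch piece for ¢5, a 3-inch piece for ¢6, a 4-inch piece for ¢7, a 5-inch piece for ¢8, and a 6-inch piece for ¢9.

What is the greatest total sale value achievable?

18

Build best[k] bottom-up: best[k] = max over allowed piece i of (p[i] + best[k−i]).
best[1] = 3
best[2] = 6  (first piece 1, then best[1]=3)
best[3] = 9  (first piece 1, then best[2]=6)
best[4] = 12  (first piece 1, then best[3]=9)
best[5] = 15  (first piece 1, then best[4]=12)
best[6] = 18  (first piece 1, then best[5]=15)
One optimal cutting: 1 + 1 + 1 + 1 + 1 + 1 → ¢3 + ¢3 + ¢3 + ¢3 + ¢3 + ¢3 = ¢18.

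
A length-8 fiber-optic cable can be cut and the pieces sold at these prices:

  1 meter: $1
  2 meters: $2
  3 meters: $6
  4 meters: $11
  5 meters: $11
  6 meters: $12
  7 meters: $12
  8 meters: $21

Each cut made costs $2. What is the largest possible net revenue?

Build r[k] bottom-up: r[k] = max over allowed piece i of (p[i] + r[k−i]) − 2 per cut.
r[1] = 1
r[2] = max(1+1-2, 2+0) = 2
r[3] = max(1+2-2, 2+1-2, 6+0) = 6
r[4] = max(1+6-2, 2+2-2, 6+1-2, 11+0) = 11
r[5] = max(1+11-2, 2+6-2, 6+2-2, 11+1-2, 11+0) = 11
r[6] = max(1+11-2, 2+11-2, 6+6-2, 11+2-2, 11+1-2, 12+0) = 12
r[7] = max(1+12-2, 2+11-2, 6+11-2, …, 12+1-2, 12+0) = 15
r[8] = max(1+15-2, 2+12-2, 6+11-2, …, 12+1-2, 21+0) = 21
Best is to make no cuts and sell whole for $21.

21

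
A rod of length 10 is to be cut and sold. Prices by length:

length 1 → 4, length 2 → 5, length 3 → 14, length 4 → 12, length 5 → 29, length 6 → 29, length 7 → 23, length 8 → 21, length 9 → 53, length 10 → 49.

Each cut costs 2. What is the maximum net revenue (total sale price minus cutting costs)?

56

Consider every possible first cut. v[k] is the best of p[i]+v[k−i] over all sellable i≤k, charging 2 whenever i<k.
v[1] = 4
v[2] = 6  (first piece 1, then v[1]=4)
v[3] = 14
v[4] = 16  (first piece 1, then v[3]=14)
v[5] = 29
v[6] = 31  (first piece 1, then v[5]=29)
v[7] = 33  (first piece 1, then v[6]=31)
v[8] = 41  (first piece 3, then v[5]=29)
v[9] = 53
v[10] = 56  (first piece 5, then v[5]=29)
One optimal plan: pieces 5 + 5 (1 cut) → 58 − 2 = 56.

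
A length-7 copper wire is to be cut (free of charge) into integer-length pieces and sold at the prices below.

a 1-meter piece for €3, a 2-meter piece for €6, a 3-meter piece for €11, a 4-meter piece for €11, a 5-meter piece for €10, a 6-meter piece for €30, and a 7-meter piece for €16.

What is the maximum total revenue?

33

Consider every possible first cut. R[k] is the best of p[i]+R[k−i] over all sellable i≤k.
R[1] = 3
R[2] = 6  (first piece 1, then R[1]=3)
R[3] = 11
R[4] = 14  (first piece 1, then R[3]=11)
R[5] = 17  (first piece 1, then R[4]=14)
R[6] = 30
R[7] = 33  (first piece 1, then R[6]=30)
One optimal cutting: 6 + 1 → €30 + €3 = €33.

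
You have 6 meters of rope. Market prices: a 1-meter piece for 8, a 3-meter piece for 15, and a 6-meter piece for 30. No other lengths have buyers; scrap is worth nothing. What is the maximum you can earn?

48

Let best[k] be the best obtainable value from length k. For each k, try every first piece i and keep the best of price[i] + best[k−i].
best[1] = 8
best[2] = 16  (first piece 1, then best[1]=8)
best[3] = 24  (first piece 1, then best[2]=16)
best[4] = 32  (first piece 1, then best[3]=24)
best[5] = 40  (first piece 1, then best[4]=32)
best[6] = 48  (first piece 1, then best[5]=40)
One optimal cutting: 1 + 1 + 1 + 1 + 1 + 1 → 48.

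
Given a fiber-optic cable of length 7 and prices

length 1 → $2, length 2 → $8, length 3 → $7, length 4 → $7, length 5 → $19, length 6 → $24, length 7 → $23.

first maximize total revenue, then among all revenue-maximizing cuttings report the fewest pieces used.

Consider every possible first cut. r[k] is the best of p[i]+r[k−i] over all sellable i≤k.
r[1] = 2
r[2] = 8
r[3] = 10  (first piece 1, then r[2]=8)
r[4] = 16  (first piece 2, then r[2]=8)
r[5] = 19
r[6] = 24  (first piece 2, then r[4]=16)
r[7] = 27  (first piece 2, then r[5]=19)
Maximum revenue is $27.
Now minimize piece count subject to staying optimal: for each k, pieces[k] = 1 + min over i with p[i]+r[k−i]=r[k] of pieces[k−i].
pieces[4] = 2
pieces[5] = 1
pieces[6] = 1
pieces[7] = 2

2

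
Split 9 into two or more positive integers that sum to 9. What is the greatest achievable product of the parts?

Define g[k] = max over 1≤i<k of i · max(k−i, g[k−i]); the inner max lets the remainder stay uncut if that's better.
g[2] = 1*max(1,0) = 1*1 = 1
g[3] = 1*max(2,1) = 1*2 = 2
g[4] = 2*max(2,1) = 2*2 = 4
g[5] = 2*max(3,2) = 2*3 = 6
g[6] = 3*max(3,2) = 3*3 = 9
g[7] = 2*max(5,6) = 2*6 = 12
g[8] = 2*max(6,9) = 2*9 = 18
g[9] = 3*max(6,9) = 3*9 = 27
One optimal split: 3 + 3 + 3; product 3*3*3 = 27.

27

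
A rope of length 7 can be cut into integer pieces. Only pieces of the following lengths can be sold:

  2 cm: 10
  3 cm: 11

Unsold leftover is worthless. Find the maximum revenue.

31

Let f[k] be the best obtainable value from length k. For each k, try every first piece i and keep the best of price[i] + f[k−i].
f[1] = 0
f[2] = 10
f[3] = max(10+0, 11+0) = 11
f[4] = max(10+10, 11+0) = 20
f[5] = max(10+11, 11+10) = 21
f[6] = max(10+20, 11+11) = 30
f[7] = max(10+21, 11+20) = 31
One optimal cutting: 3 + 2 + 2 → 31.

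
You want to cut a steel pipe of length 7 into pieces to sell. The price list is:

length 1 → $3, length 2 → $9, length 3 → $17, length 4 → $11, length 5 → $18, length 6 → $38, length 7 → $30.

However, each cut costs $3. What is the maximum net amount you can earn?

38

Let v[k] be the best obtainable value from length k. For each k, try every first piece i and keep the best of price[i] + v[k−i] minus the 3 cut fee when i<k.
v[1] = 3
v[2] = 9
v[3] = 17
v[4] = 17  (first piece 1, then v[3]=17)
v[5] = 23  (first piece 2, then v[3]=17)
v[6] = 38
v[7] = 38  (first piece 1, then v[6]=38)
One optimal plan: pieces 6 + 1 (1 cut) → $41 − $3 = $38.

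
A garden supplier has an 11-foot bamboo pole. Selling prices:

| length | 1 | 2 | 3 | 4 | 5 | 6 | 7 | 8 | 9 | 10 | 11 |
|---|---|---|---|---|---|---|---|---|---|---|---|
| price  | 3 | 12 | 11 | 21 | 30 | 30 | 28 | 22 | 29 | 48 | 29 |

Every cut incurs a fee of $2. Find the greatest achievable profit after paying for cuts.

Let net[k] be the best obtainable value from length k. For each k, try every first piece i and keep the best of price[i] + net[k−i] minus the 2 cut fee when i<k.
net[1] = 3
net[2] = max(3+3-2, 12+0) = 12
net[3] = max(3+12-2, 12+3-2, 11+0) = 13
net[4] = max(3+13-2, 12+12-2, 11+3-2, 21+0) = 22
net[5] = max(3+22-2, 12+13-2, 11+12-2, 21+3-2, 30+0) = 30
net[6] = max(3+30-2, 12+22-2, 11+13-2, 21+12-2, 30+3-2, 30+0) = 32
net[7] = max(3+32-2, 12+30-2, 11+22-2, …, 30+3-2, 28+0) = 40
net[8] = max(3+40-2, 12+32-2, 11+30-2, …, 28+3-2, 22+0) = 42
net[9] = max(3+42-2, 12+40-2, 11+32-2, …, 22+3-2, 29+0) = 50
net[10] = max(3+50-2, 12+42-2, 11+40-2, …, 29+3-2, 48+0) = 58
net[11] = max(3+58-2, 12+50-2, 11+42-2, …, 48+3-2, 29+0) = 60
One optimal plan: pieces 5 + 2 + 2 + 2 (3 cuts) → $66 − $6 = $60.

60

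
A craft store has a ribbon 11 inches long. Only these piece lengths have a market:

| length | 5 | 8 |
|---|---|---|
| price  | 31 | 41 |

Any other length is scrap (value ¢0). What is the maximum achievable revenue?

Consider every possible first cut. best[k] is the best of p[i]+best[k−i] over all sellable i≤k.
best[1] = 0
best[2] = 0
best[3] = 0
best[4] = 0
best[5] = 31
best[6] = 31
best[7] = 31
best[8] = 41
best[9] = 41
best[10] = 62  (first piece 5, then best[5]=31)
best[11] = 62
One optimal cutting: pieces 5 + 5 with 1 inch of scrap → ¢62.

62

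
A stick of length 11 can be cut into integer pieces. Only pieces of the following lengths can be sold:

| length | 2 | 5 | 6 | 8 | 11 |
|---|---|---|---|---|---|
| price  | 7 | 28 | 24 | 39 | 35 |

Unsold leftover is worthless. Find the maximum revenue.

Consider every possible first cut. f[k] is the best of p[i]+f[k−i] over all sellable i≤k.
f[1] = 0
f[2] = 7
f[3] = 7
f[4] = 14  (first piece 2, then f[2]=7)
f[5] = 28
f[6] = 28
f[7] = 35  (first piece 2, then f[5]=28)
f[8] = 39
f[9] = 42  (first piece 2, then f[7]=35)
f[10] = 56  (first piece 5, then f[5]=28)
f[11] = 56
One optimal cutting: pieces 5 + 5 with 1 cm of scrap → $56.

56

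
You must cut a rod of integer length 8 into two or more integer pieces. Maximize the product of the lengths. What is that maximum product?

Fill g[k] for k=2..8: at each k try every first piece i and multiply by the better of (k−i) uncut or g[k−i].
g[2] = 1*max(1,0) = 1*1 = 1
g[3] = max(1*2, 2*1) = 2
g[4] = max(1*3, 2*2, 3*1) = 4
g[5] = max(1*4, 2*3, 3*2, 4*1) = 6
g[6] = max(1*6, 2*4, 3*3, 4*2, 5*1) = 9
g[7] = max(1*9, 2*6, 3*4, 4*3, 5*2, 6*1) = 12
g[8] = max(1*12, 2*9, 3*6, …, 6*2, 7*1) = 18
One optimal split: 3 + 3 + 2; product 3*3*2 = 18.

18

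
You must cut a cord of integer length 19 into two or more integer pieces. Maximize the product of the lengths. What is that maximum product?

Define f[k] = max over 1≤i<k of i · max(k−i, f[k−i]); the inner max lets the remainder stay uncut if that's better.
f[2] = 1*max(1,0) = 1*1 = 1
f[3] = max(1*2, 2*1) = 2
f[4] = max(1*3, 2*2, 3*1) = 4
f[5] = max(1*4, 2*3, 3*2, 4*1) = 6
f[6] = max(1*6, 2*4, 3*3, 4*2, 5*1) = 9
f[7] = max(1*9, 2*6, 3*4, 4*3, 5*2, 6*1) = 12
f[8] = max(1*12, 2*9, 3*6, …, 6*2, 7*1) = 18
f[9] = max(1*18, 2*12, 3*9, …, 7*2, 8*1) = 27
f[10] = max(1*27, 2*18, 3*12, …, 8*2, 9*1) = 36
f[11] = max(1*36, 2*27, 3*18, …, 9*2, 10*1) = 54
f[12] = max(1*54, 2*36, 3*27, …, 10*2, 11*1) = 81
f[13] = max(1*81, 2*54, 3*36, …, 11*2, 12*1) = 108
f[14] = max(1*108, 2*81, 3*54, …, 12*2, 13*1) = 162
f[15] = max(1*162, 2*108, 3*81, …, 13*2, 14*1) = 243
f[16] = max(1*243, 2*162, 3*108, …, 14*2, 15*1) = 324
f[17] = max(1*324, 2*243, 3*162, …, 15*2, 16*1) = 486
f[18] = max(1*486, 2*324, 3*243, …, 16*2, 17*1) = 729
f[19] = max(1*729, 2*486, 3*324, …, 17*2, 18*1) = 972
One optimal split: 3 + 3 + 3 + 3 + 3 + 2 + 2; product 3*3*3*3*3*2*2 = 972.

972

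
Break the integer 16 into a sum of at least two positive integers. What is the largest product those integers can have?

Let prod[k] be the best product for length k (with at least one cut). For each first piece i, the rest contributes max(k−i, prod[k−i]).
prod[2] = 1·max(1,0) = 1·1 = 1
prod[3] = 1·max(2,1) = 1·2 = 2
prod[4] = 2·max(2,1) = 2·2 = 4
prod[5] = 2·max(3,2) = 2·3 = 6
prod[6] = 3·max(3,2) = 3·3 = 9
prod[7] = 2·max(5,6) = 2·6 = 12
prod[8] = 2·max(6,9) = 2·9 = 18
prod[9] = 3·max(6,9) = 3·9 = 27
prod[10] = 2·max(8,18) = 2·18 = 36
prod[11] = 2·max(9,27) = 2·27 = 54
prod[12] = 3·max(9,27) = 3·27 = 81
prod[13] = 2·max(11,54) = 2·54 = 108
prod[14] = 2·max(12,81) = 2·81 = 162
prod[15] = 3·max(12,81) = 3·81 = 243
prod[16] = 2·max(14,162) = 2·162 = 324
One optimal split: 3 + 3 + 3 + 3 + 2 + 2; product 3·3·3·3·2·2 = 324.

324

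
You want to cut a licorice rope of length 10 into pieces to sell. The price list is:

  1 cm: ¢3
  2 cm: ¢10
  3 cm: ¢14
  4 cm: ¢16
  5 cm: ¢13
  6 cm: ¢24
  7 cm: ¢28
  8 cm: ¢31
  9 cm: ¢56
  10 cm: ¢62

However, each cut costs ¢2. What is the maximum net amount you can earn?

Let net[k] be the best obtainable value from length k. For each k, try every first piece i and keep the best of price[i] + net[k−i] minus the 2 cut fee when i<k.
net[1] = 3
net[2] = 10
net[3] = 14
net[4] = 18  (first piece 2, then net[2]=10)
net[5] = 22  (first piece 2, then net[3]=14)
net[6] = 26  (first piece 2, then net[4]=18)
net[7] = 30  (first piece 2, then net[5]=22)
net[8] = 34  (first piece 2, then net[6]=26)
net[9] = 56
net[10] = 62
Best is to make no cuts and sell whole for ¢62.

62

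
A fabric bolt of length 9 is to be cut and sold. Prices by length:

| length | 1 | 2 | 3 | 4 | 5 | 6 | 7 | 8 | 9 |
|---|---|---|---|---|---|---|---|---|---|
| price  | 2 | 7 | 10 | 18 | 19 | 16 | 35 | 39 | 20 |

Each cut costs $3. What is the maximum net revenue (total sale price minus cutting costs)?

39

Consider every possible first cut. r[k] is the best of p[i]+r[k−i] over all sellable i≤k, charging 3 whenever i<k.
r[1] = 2
r[2] = 7
r[3] = 10
r[4] = 18
r[5] = 19
r[6] = 22  (first piece 2, then r[4]=18)
r[7] = 35
r[8] = 39
r[9] = 39  (first piece 2, then r[7]=35)
One optimal plan: pieces 7 + 2 (1 cut) → $42 − $3 = $39.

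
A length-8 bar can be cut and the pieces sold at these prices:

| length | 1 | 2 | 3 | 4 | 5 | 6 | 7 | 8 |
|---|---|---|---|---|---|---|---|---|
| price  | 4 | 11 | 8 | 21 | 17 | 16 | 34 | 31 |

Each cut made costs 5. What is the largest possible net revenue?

37

Consider every possible first cut. r[k] is the best of p[i]+r[k−i] over all sellable i≤k, charging 5 whenever i<k.
r[1] = 4
r[2] = 11
r[3] = 10  (first piece 1, then r[2]=11)
r[4] = 21
r[5] = 20  (first piece 1, then r[4]=21)
r[6] = 27  (first piece 2, then r[4]=21)
r[7] = 34
r[8] = 37  (first piece 4, then r[4]=21)
One optimal plan: pieces 4 + 4 (1 cut) → 42 − 5 = 37.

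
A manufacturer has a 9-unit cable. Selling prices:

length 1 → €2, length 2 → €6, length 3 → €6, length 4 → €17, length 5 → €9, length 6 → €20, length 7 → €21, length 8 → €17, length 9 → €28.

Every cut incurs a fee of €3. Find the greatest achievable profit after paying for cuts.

30

Let v[k] be the best obtainable value from length k. For each k, try every first piece i and keep the best of price[i] + v[k−i] minus the 3 cut fee when i<k.
v[1] = 2
v[2] = 6
v[3] = 6
v[4] = 17
v[5] = 16  (first piece 1, then v[4]=17)
v[6] = 20  (first piece 2, then v[4]=17)
v[7] = 21
v[8] = 31  (first piece 4, then v[4]=17)
v[9] = 30  (first piece 1, then v[8]=31)
One optimal plan: pieces 4 + 4 + 1 (2 cuts) → €36 − €6 = €30.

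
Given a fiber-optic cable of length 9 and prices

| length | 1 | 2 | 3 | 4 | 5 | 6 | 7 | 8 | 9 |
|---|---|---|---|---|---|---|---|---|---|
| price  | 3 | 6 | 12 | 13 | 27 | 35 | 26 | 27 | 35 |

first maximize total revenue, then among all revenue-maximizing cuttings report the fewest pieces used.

2

Let r[k] be the best obtainable value from length k. For each k, try every first piece i and keep the best of price[i] + r[k−i].
r[1] = 3
r[2] = 6  (first piece 1, then r[1]=3)
r[3] = 12
r[4] = 15  (first piece 1, then r[3]=12)
r[5] = 27
r[6] = 35
r[7] = 38  (first piece 1, then r[6]=35)
r[8] = 41  (first piece 1, then r[7]=38)
r[9] = 47  (first piece 3, then r[6]=35)
Maximum revenue is $47.
Now minimize piece count subject to staying optimal: for each k, pieces[k] = 1 + min over i with p[i]+r[k−i]=r[k] of pieces[k−i].
pieces[6] = 1
pieces[7] = 2
pieces[8] = 2
pieces[9] = 2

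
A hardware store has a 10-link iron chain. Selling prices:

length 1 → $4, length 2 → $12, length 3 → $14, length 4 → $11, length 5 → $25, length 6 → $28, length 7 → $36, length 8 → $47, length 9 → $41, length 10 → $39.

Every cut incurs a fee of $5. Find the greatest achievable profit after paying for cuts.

54

Let r[k] be the best obtainable value from length k. For each k, try every first piece i and keep the best of price[i] + r[k−i] minus the 5 cut fee when i<k.
r[1] = 4
r[2] = 12
r[3] = 14
r[4] = 19  (first piece 2, then r[2]=12)
r[5] = 25
r[6] = 28
r[7] = 36
r[8] = 47
r[9] = 46  (first piece 1, then r[8]=47)
r[10] = 54  (first piece 2, then r[8]=47)
One optimal plan: pieces 8 + 2 (1 cut) → $59 − $5 = $54.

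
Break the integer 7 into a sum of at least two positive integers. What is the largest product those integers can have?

Let g[k] be the best product for length k (with at least one cut). For each first piece i, the rest contributes max(k−i, g[k−i]).
g[2] = 1·max(1,0) = 1·1 = 1
g[3] = 1·max(2,1) = 1·2 = 2
g[4] = 2·max(2,1) = 2·2 = 4
g[5] = 2·max(3,2) = 2·3 = 6
g[6] = 3·max(3,2) = 3·3 = 9
g[7] = 2·max(5,6) = 2·6 = 12
One optimal split: 3 + 2 + 2; product 3·2·2 = 12.

12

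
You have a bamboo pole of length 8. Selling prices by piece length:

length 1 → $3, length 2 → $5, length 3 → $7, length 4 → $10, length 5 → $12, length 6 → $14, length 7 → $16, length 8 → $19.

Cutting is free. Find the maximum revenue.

Let R[k] be the best obtainable value from length k. For each k, try every first piece i and keep the best of price[i] + R[k−i].
R[1] = 3
R[2] = max(3+3, 5+0) = 6
R[3] = max(3+6, 5+3, 7+0) = 9
R[4] = max(3+9, 5+6, 7+3, 10+0) = 12
R[5] = max(3+12, 5+9, 7+6, 10+3, 12+0) = 15
R[6] = max(3+15, 5+12, 7+9, 10+6, 12+3, 14+0) = 18
R[7] = max(3+18, 5+15, 7+12, …, 14+3, 16+0) = 21
R[8] = max(3+21, 5+18, 7+15, …, 16+3, 19+0) = 24
One optimal cutting: 1 + 1 + 1 + 1 + 1 + 1 + 1 + 1 → $3 + $3 + $3 + $3 + $3 + $3 + $3 + $3 = $24.

24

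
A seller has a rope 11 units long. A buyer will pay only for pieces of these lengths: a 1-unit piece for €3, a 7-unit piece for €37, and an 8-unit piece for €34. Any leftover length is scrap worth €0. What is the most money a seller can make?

Consider every possible first cut. f[k] is the best of p[i]+f[k−i] over all sellable i≤k.
f[1] = 3
f[2] = 6  (first piece 1, then f[1]=3)
f[3] = 9  (first piece 1, then f[2]=6)
f[4] = 12  (first piece 1, then f[3]=9)
f[5] = 15  (first piece 1, then f[4]=12)
f[6] = 18  (first piece 1, then f[5]=15)
f[7] = max(3+18, 37+0) = 37
f[8] = max(3+37, 37+3, 34+0) = 40
f[9] = max(3+40, 37+6, 34+3) = 43
f[10] = max(3+43, 37+9, 34+6) = 46
f[11] = max(3+46, 37+12, 34+9) = 49
One optimal cutting: 7 + 1 + 1 + 1 + 1 → €49.

49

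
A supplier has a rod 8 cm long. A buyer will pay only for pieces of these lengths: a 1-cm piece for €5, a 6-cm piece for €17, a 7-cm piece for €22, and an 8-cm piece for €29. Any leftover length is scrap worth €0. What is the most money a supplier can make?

40

Consider every possible first cut. best[k] is the best of p[i]+best[k−i] over all sellable i≤k.
best[1] = 5
best[2] = 10  (first piece 1, then best[1]=5)
best[3] = 15  (first piece 1, then best[2]=10)
best[4] = 20  (first piece 1, then best[3]=15)
best[5] = 25  (first piece 1, then best[4]=20)
best[6] = 30  (first piece 1, then best[5]=25)
best[7] = 35  (first piece 1, then best[6]=30)
best[8] = 40  (first piece 1, then best[7]=35)
One optimal cutting: 1 + 1 + 1 + 1 + 1 + 1 + 1 + 1 → €40.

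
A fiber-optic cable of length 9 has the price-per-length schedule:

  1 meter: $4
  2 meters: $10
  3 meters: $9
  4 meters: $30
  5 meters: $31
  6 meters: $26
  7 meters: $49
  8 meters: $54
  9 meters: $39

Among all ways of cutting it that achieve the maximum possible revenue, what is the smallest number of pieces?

3

Consider every possible first cut. r[k] is the best of p[i]+r[k−i] over all sellable i≤k.
r[1] = 4
r[2] = max(4+4, 10+0) = 10
r[3] = max(4+10, 10+4, 9+0) = 14
r[4] = max(4+14, 10+10, 9+4, 30+0) = 30
r[5] = max(4+30, 10+14, 9+10, 30+4, 31+0) = 34
r[6] = max(4+34, 10+30, 9+14, 30+10, 31+4, 26+0) = 40
r[7] = max(4+40, 10+34, 9+30, …, 26+4, 49+0) = 49
r[8] = max(4+49, 10+40, 9+34, …, 49+4, 54+0) = 60
r[9] = max(4+60, 10+49, 9+40, …, 54+4, 39+0) = 64
Maximum revenue is $64.
Now minimize piece count subject to staying optimal: for each k, pieces[k] = 1 + min over i with p[i]+r[k−i]=r[k] of pieces[k−i].
pieces[6] = 2
pieces[7] = 1
pieces[8] = 2
pieces[9] = 3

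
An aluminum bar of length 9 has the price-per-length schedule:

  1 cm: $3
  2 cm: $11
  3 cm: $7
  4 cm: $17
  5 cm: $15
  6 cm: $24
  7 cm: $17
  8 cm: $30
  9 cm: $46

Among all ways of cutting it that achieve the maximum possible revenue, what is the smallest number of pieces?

5

Build r[k] bottom-up: r[k] = max over allowed piece i of (p[i] + r[k−i]).
r[1] = 3
r[2] = 11
r[3] = 14  (first piece 1, then r[2]=11)
r[4] = 22  (first piece 2, then r[2]=11)
r[5] = 25  (first piece 1, then r[4]=22)
r[6] = 33  (first piece 2, then r[4]=22)
r[7] = 36  (first piece 1, then r[6]=33)
r[8] = 44  (first piece 2, then r[6]=33)
r[9] = 47  (first piece 1, then r[8]=44)
Maximum revenue is $47.
Now minimize piece count subject to staying optimal: for each k, pieces[k] = 1 + min over i with p[i]+r[k−i]=r[k] of pieces[k−i].
pieces[6] = 3
pieces[7] = 4
pieces[8] = 4
pieces[9] = 5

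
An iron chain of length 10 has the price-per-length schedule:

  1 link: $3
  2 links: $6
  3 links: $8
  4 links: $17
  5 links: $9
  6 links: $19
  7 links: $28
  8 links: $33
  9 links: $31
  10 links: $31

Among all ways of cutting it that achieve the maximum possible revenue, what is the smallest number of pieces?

Let r[k] be the best obtainable value from length k. For each k, try every first piece i and keep the best of price[i] + r[k−i].
r[1] = 3
r[2] = 6  (first piece 1, then r[1]=3)
r[3] = 9  (first piece 1, then r[2]=6)
r[4] = 17
r[5] = 20  (first piece 1, then r[4]=17)
r[6] = 23  (first piece 1, then r[5]=20)
r[7] = 28
r[8] = 34  (first piece 4, then r[4]=17)
r[9] = 37  (first piece 1, then r[8]=34)
r[10] = 40  (first piece 1, then r[9]=37)
Maximum revenue is $40.
Now minimize piece count subject to staying optimal: for each k, pieces[k] = 1 + min over i with p[i]+r[k−i]=r[k] of pieces[k−i].
pieces[7] = 1
pieces[8] = 2
pieces[9] = 3
pieces[10] = 3

3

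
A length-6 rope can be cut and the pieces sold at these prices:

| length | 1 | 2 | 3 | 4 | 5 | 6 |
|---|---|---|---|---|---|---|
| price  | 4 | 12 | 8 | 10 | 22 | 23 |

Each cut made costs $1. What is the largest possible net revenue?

Let r[k] be the best obtainable value from length k. For each k, try every first piece i and keep the best of price[i] + r[k−i] minus the 1 cut fee when i<k.
r[1] = 4
r[2] = max(4+4-1, 12+0) = 12
r[3] = max(4+12-1, 12+4-1, 8+0) = 15
r[4] = max(4+15-1, 12+12-1, 8+4-1, 10+0) = 23
r[5] = max(4+23-1, 12+15-1, 8+12-1, 10+4-1, 22+0) = 26
r[6] = max(4+26-1, 12+23-1, 8+15-1, 10+12-1, 22+4-1, 23+0) = 34
One optimal plan: pieces 2 + 2 + 2 (2 cuts) → $36 − $2 = $34.

34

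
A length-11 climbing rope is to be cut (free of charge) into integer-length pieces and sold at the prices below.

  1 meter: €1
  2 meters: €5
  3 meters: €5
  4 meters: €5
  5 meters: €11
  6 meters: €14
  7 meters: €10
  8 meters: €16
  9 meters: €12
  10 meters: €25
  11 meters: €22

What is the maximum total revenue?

Consider every possible first cut. r[k] is the best of p[i]+r[k−i] over all sellable i≤k.
r[1] = 1
r[2] = max(1+1, 5+0) = 5
r[3] = max(1+5, 5+1, 5+0) = 6
r[4] = max(1+6, 5+5, 5+1, 5+0) = 10
r[5] = max(1+10, 5+6, 5+5, 5+1, 11+0) = 11
r[6] = max(1+11, 5+10, 5+6, 5+5, 11+1, 14+0) = 15
r[7] = max(1+15, 5+11, 5+10, …, 14+1, 10+0) = 16
r[8] = max(1+16, 5+15, 5+11, …, 10+1, 16+0) = 20
r[9] = max(1+20, 5+16, 5+15, …, 16+1, 12+0) = 21
r[10] = max(1+21, 5+20, 5+16, …, 12+1, 25+0) = 25
r[11] = max(1+25, 5+21, 5+20, …, 25+1, 22+0) = 26
One optimal cutting: 2 + 2 + 2 + 2 + 2 + 1 → €5 + €5 + €5 + €5 + €5 + €1 = €26.

26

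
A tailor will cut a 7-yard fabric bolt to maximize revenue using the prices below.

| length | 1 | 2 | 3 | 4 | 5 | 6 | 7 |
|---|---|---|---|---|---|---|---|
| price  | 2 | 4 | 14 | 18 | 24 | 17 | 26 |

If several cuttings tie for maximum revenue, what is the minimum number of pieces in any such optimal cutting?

2

Consider every possible first cut. r[k] is the best of p[i]+r[k−i] over all sellable i≤k.
r[1] = 2
r[2] = 4  (first piece 1, then r[1]=2)
r[3] = 14
r[4] = 18
r[5] = 24
r[6] = 28  (first piece 3, then r[3]=14)
r[7] = 32  (first piece 3, then r[4]=18)
Maximum revenue is $32.
Now minimize piece count subject to staying optimal: for each k, pieces[k] = 1 + min over i with p[i]+r[k−i]=r[k] of pieces[k−i].
pieces[4] = 1
pieces[5] = 1
pieces[6] = 2
pieces[7] = 2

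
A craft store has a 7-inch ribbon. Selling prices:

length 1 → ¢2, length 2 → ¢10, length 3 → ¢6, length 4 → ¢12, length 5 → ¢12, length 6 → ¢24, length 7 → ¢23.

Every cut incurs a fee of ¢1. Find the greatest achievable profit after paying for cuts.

Build net[k] bottom-up: net[k] = max over allowed piece i of (p[i] + net[k−i]) − 1 per cut.
net[1] = 2
net[2] = max(2+2-1, 10+0) = 10
net[3] = max(2+10-1, 10+2-1, 6+0) = 11
net[4] = max(2+11-1, 10+10-1, 6+2-1, 12+0) = 19
net[5] = max(2+19-1, 10+11-1, 6+10-1, 12+2-1, 12+0) = 20
net[6] = max(2+20-1, 10+19-1, 6+11-1, 12+10-1, 12+2-1, 24+0) = 28
net[7] = max(2+28-1, 10+20-1, 6+19-1, …, 24+2-1, 23+0) = 29
One optimal plan: pieces 2 + 2 + 2 + 1 (3 cuts) → ¢32 − ¢3 = ¢29.

29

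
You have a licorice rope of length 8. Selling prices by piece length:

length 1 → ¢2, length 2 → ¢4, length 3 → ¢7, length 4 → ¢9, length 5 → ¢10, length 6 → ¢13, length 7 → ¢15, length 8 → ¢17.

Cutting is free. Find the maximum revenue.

18

Let best[k] be the best obtainable value from length k. For each k, try every first piece i and keep the best of price[i] + best[k−i].
best[1] = 2
best[2] = 4  (first piece 1, then best[1]=2)
best[3] = 7
best[4] = 9  (first piece 1, then best[3]=7)
best[5] = 11  (first piece 1, then best[4]=9)
best[6] = 14  (first piece 3, then best[3]=7)
best[7] = 16  (first piece 1, then best[6]=14)
best[8] = 18  (first piece 1, then best[7]=16)
One optimal cutting: 3 + 3 + 1 + 1 → ¢7 + ¢7 + ¢2 + ¢2 = ¢18.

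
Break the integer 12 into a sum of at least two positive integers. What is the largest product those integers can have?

81

Let P[k] be the best product for length k (with at least one cut). For each first piece i, the rest contributes max(k−i, P[k−i]).
P[2] = 1×max(1,0) = 1×1 = 1
P[3] = 1×max(2,1) = 1×2 = 2
P[4] = 2×max(2,1) = 2×2 = 4
P[5] = 2×max(3,2) = 2×3 = 6
P[6] = 3×max(3,2) = 3×3 = 9
P[7] = 2×max(5,6) = 2×6 = 12
P[8] = 2×max(6,9) = 2×9 = 18
P[9] = 3×max(6,9) = 3×9 = 27
P[10] = 2×max(8,18) = 2×18 = 36
P[11] = 2×max(9,27) = 2×27 = 54
P[12] = 3×max(9,27) = 3×27 = 81
One optimal split: 3 + 3 + 3 + 3; product 3×3×3×3 = 81.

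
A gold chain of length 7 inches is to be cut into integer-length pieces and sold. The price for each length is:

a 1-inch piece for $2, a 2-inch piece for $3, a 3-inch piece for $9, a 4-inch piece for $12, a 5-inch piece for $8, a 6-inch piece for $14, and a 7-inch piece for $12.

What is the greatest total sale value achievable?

Let best[k] be the best obtainable value from length k. For each k, try every first piece i and keep the best of price[i] + best[k−i].
best[1] = 2
best[2] = 4  (first piece 1, then best[1]=2)
best[3] = 9
best[4] = 12
best[5] = 14  (first piece 1, then best[4]=12)
best[6] = 18  (first piece 3, then best[3]=9)
best[7] = 21  (first piece 3, then best[4]=12)
One optimal cutting: 4 + 3 → $12 + $9 = $21.

21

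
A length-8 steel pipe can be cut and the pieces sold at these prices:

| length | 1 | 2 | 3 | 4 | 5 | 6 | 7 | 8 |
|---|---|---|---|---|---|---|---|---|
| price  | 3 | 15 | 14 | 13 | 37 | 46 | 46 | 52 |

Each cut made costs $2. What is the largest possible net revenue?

Build v[k] bottom-up: v[k] = max over allowed piece i of (p[i] + v[k−i]) − 2 per cut.
v[1] = 3
v[2] = 15
v[3] = 16  (first piece 1, then v[2]=15)
v[4] = 28  (first piece 2, then v[2]=15)
v[5] = 37
v[6] = 46
v[7] = 50  (first piece 2, then v[5]=37)
v[8] = 59  (first piece 2, then v[6]=46)
One optimal plan: pieces 6 + 2 (1 cut) → $61 − $2 = $59.

59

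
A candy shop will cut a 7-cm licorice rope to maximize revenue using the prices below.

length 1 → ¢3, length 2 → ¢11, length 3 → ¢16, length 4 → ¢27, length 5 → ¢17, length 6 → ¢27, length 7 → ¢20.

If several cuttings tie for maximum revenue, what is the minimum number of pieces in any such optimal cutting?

Build r[k] bottom-up: r[k] = max over allowed piece i of (p[i] + r[k−i]).
r[1] = 3
r[2] = 11
r[3] = 16
r[4] = 27
r[5] = 30  (first piece 1, then r[4]=27)
r[6] = 38  (first piece 2, then r[4]=27)
r[7] = 43  (first piece 3, then r[4]=27)
Maximum revenue is ¢43.
Now minimize piece count subject to staying optimal: for each k, pieces[k] = 1 + min over i with p[i]+r[k−i]=r[k] of pieces[k−i].
pieces[4] = 1
pieces[5] = 2
pieces[6] = 2
pieces[7] = 2

2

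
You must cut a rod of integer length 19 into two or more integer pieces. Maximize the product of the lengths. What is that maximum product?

972

Fill P[k] for k=2..19: at each k try every first piece i and multiply by the better of (k−i) uncut or P[k−i].
Small cases: P[2]=1, P[3]=2, P[4]=4, P[5]=6, P[6]=9, P[7]=12, P[8]=18, P[9]=27, P[10]=36, P[11]=54, P[12]=81.
P[13] = 2·max(11,54) = 2·54 = 108
P[14] = 2·max(12,81) = 2·81 = 162
P[15] = 3·max(12,81) = 3·81 = 243
P[16] = 2·max(14,162) = 2·162 = 324
P[17] = 2·max(15,243) = 2·243 = 486
P[18] = 3·max(15,243) = 3·243 = 729
P[19] = 2·max(17,486) = 2·486 = 972
One optimal split: 3 + 3 + 3 + 3 + 3 + 2 + 2; product 3·3·3·3·3·2·2 = 972.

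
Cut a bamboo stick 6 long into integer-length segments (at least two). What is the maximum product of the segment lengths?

Fill prod[k] for k=2..6: at each k try every first piece i and multiply by the better of (k−i) uncut or prod[k−i].
prod[2] = 1·max(1,0) = 1·1 = 1
prod[3] = 1·max(2,1) = 1·2 = 2
prod[4] = 2·max(2,1) = 2·2 = 4
prod[5] = 2·max(3,2) = 2·3 = 6
prod[6] = 3·max(3,2) = 3·3 = 9
One optimal split: 3 + 3; product 3·3 = 9.

9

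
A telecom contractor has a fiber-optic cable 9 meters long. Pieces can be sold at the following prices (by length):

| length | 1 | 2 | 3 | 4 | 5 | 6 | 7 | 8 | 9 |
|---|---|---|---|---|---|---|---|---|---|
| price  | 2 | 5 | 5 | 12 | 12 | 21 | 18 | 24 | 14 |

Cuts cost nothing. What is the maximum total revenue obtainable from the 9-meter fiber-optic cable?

Let best[k] be the best obtainable value from length k. For each k, try every first piece i and keep the best of price[i] + best[k−i].
best[1] = 2
best[2] = 5
best[3] = 7  (first piece 1, then best[2]=5)
best[4] = 12
best[5] = 14  (first piece 1, then best[4]=12)
best[6] = 21
best[7] = 23  (first piece 1, then best[6]=21)
best[8] = 26  (first piece 2, then best[6]=21)
best[9] = 28  (first piece 1, then best[8]=26)
One optimal cutting: 6 + 2 + 1 → $21 + $5 + $2 = $28.

28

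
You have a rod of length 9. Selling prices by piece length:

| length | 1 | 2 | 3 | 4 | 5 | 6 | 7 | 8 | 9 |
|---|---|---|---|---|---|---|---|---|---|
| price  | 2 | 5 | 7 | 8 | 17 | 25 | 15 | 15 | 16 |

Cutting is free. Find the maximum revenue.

32

Let R[k] be the best obtainable value from length k. For each k, try every first piece i and keep the best of price[i] + R[k−i].
R[1] = 2
R[2] = max(2+2, 5+0) = 5
R[3] = max(2+5, 5+2, 7+0) = 7
R[4] = max(2+7, 5+5, 7+2, 8+0) = 10
R[5] = max(2+10, 5+7, 7+5, 8+2, 17+0) = 17
R[6] = max(2+17, 5+10, 7+7, 8+5, 17+2, 25+0) = 25
R[7] = max(2+25, 5+17, 7+10, …, 25+2, 15+0) = 27
R[8] = max(2+27, 5+25, 7+17, …, 15+2, 15+0) = 30
R[9] = max(2+30, 5+27, 7+25, …, 15+2, 16+0) = 32
One optimal cutting: 6 + 2 + 1 → $25 + $5 + $2 = $32.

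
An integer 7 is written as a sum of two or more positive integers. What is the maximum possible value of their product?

12

Define g[k] = max over 1≤i<k of i · max(k−i, g[k−i]); the inner max lets the remainder stay uncut if that's better.
g[2] = 1·max(1,0) = 1·1 = 1
g[3] = max(1·2, 2·1) = 2
g[4] = max(1·3, 2·2, 3·1) = 4
g[5] = max(1·4, 2·3, 3·2, 4·1) = 6
g[6] = max(1·6, 2·4, 3·3, 4·2, 5·1) = 9
g[7] = max(1·9, 2·6, 3·4, 4·3, 5·2, 6·1) = 12
One optimal split: 3 + 2 + 2; product 3·2·2 = 12.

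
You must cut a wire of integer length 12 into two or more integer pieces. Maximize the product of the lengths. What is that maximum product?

Let m[k] be the best product for length k (with at least one cut). For each first piece i, the rest contributes max(k−i, m[k−i]).
m[2] = 1·max(1,0) = 1·1 = 1
m[3] = max(1·2, 2·1) = 2
m[4] = max(1·3, 2·2, 3·1) = 4
m[5] = max(1·4, 2·3, 3·2, 4·1) = 6
m[6] = max(1·6, 2·4, 3·3, 4·2, 5·1) = 9
m[7] = max(1·9, 2·6, 3·4, 4·3, 5·2, 6·1) = 12
m[8] = max(1·12, 2·9, 3·6, …, 6·2, 7·1) = 18
m[9] = max(1·18, 2·12, 3·9, …, 7·2, 8·1) = 27
m[10] = max(1·27, 2·18, 3·12, …, 8·2, 9·1) = 36
m[11] = max(1·36, 2·27, 3·18, …, 9·2, 10·1) = 54
m[12] = max(1·54, 2·36, 3·27, …, 10·2, 11·1) = 81
One optimal split: 3 + 3 + 3 + 3; product 3·3·3·3 = 81.

81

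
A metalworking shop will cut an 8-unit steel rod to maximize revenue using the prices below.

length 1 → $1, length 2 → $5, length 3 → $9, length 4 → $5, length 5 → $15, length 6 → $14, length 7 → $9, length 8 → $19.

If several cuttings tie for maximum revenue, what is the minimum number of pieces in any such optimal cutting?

Build r[k] bottom-up: r[k] = max over allowed piece i of (p[i] + r[k−i]).
r[1] = 1
r[2] = max(1+1, 5+0) = 5
r[3] = max(1+5, 5+1, 9+0) = 9
r[4] = max(1+9, 5+5, 9+1, 5+0) = 10
r[5] = max(1+10, 5+9, 9+5, 5+1, 15+0) = 15
r[6] = max(1+15, 5+10, 9+9, 5+5, 15+1, 14+0) = 18
r[7] = max(1+18, 5+15, 9+10, …, 14+1, 9+0) = 20
r[8] = max(1+20, 5+18, 9+15, …, 9+1, 19+0) = 24
Maximum revenue is $24.
Now minimize piece count subject to staying optimal: for each k, pieces[k] = 1 + min over i with p[i]+r[k−i]=r[k] of pieces[k−i].
pieces[5] = 1
pieces[6] = 2
pieces[7] = 2
pieces[8] = 2

2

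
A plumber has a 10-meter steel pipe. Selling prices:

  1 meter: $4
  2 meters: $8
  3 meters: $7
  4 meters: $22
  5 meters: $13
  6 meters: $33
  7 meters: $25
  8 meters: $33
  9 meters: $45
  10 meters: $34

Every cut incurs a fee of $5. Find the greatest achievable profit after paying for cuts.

50

Consider every possible first cut. net[k] is the best of p[i]+net[k−i] over all sellable i≤k, charging 5 whenever i<k.
net[1] = 4
net[2] = max(4+4-5, 8+0) = 8
net[3] = max(4+8-5, 8+4-5, 7+0) = 7
net[4] = max(4+7-5, 8+8-5, 7+4-5, 22+0) = 22
net[5] = max(4+22-5, 8+7-5, 7+8-5, 22+4-5, 13+0) = 21
net[6] = max(4+21-5, 8+22-5, 7+7-5, 22+8-5, 13+4-5, 33+0) = 33
net[7] = max(4+33-5, 8+21-5, 7+22-5, …, 33+4-5, 25+0) = 32
net[8] = max(4+32-5, 8+33-5, 7+21-5, …, 25+4-5, 33+0) = 39
net[9] = max(4+39-5, 8+32-5, 7+33-5, …, 33+4-5, 45+0) = 45
net[10] = max(4+45-5, 8+39-5, 7+32-5, …, 45+4-5, 34+0) = 50
One optimal plan: pieces 6 + 4 (1 cut) → $55 − $5 = $50.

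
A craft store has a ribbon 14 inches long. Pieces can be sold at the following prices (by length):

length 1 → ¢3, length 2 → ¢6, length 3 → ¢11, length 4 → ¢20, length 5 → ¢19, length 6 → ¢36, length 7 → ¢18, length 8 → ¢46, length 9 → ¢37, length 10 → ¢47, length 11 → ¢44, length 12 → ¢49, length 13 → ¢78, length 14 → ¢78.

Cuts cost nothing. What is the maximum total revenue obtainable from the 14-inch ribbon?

Let R[k] be the best obtainable value from length k. For each k, try every first piece i and keep the best of price[i] + R[k−i].
R[1] = 3
R[2] = max(3+3, 6+0) = 6
R[3] = max(3+6, 6+3, 11+0) = 11
R[4] = max(3+11, 6+6, 11+3, 20+0) = 20
R[5] = max(3+20, 6+11, 11+6, 20+3, 19+0) = 23
R[6] = max(3+23, 6+20, 11+11, 20+6, 19+3, 36+0) = 36
R[7] = max(3+36, 6+23, 11+20, …, 36+3, 18+0) = 39
R[8] = max(3+39, 6+36, 11+23, …, 18+3, 46+0) = 46
R[9] = max(3+46, 6+39, 11+36, …, 46+3, 37+0) = 49
R[10] = max(3+49, 6+46, 11+39, …, 37+3, 47+0) = 56
R[11] = max(3+56, 6+49, 11+46, …, 47+3, 44+0) = 59
R[12] = max(3+59, 6+56, 11+49, …, 44+3, 49+0) = 72
R[13] = max(3+72, 6+59, 11+56, …, 49+3, 78+0) = 78
R[14] = max(3+78, 6+72, 11+59, …, 78+3, 78+0) = 82
One optimal cutting: 8 + 6 → ¢46 + ¢36 = ¢82.

82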